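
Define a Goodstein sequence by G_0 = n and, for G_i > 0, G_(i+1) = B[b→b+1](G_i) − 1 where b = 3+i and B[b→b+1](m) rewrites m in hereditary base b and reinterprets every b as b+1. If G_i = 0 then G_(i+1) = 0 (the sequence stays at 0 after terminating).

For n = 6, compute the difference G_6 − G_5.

base 3: 6 = 2·3; at 4: 2·4 = 8; next = 7
base 4: 7 = 4 + 3; at 5: 5 + 3 = 8; next = 7
base 5: 7 = 5 + 2; at 6: 6 + 2 = 8; next = 7
base 6: 7 = 6 + 1; at 7: 7 + 1 = 8; next = 7
base 7: 7 = 7; at 8: 8 = 8; next = 7
base 8: 7 = 7; at 9: 7 = 7; next = 6

-1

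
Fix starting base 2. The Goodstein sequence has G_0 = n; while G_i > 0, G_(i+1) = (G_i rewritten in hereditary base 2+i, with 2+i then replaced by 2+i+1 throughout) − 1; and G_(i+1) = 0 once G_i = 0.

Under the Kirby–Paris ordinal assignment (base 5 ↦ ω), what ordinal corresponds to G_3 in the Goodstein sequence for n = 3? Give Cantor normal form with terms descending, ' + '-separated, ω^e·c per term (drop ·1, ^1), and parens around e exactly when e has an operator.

2

3 —HB2→ 2 + 1 —bump→ 3 + 1 = 4 —(−1)→ 3
3 —HB3→ 3 —bump→ 4 = 4 —(−1)→ 3
3 —HB4→ 3 —bump→ 3 = 3 —(−1)→ 2
2 —HB5→ 2 —bump→ 2 = 2 —(−1)→ 1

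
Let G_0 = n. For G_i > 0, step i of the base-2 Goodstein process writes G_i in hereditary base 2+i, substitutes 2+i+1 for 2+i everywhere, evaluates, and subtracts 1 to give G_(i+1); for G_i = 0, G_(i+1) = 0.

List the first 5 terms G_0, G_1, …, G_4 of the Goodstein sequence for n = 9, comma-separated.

9, 81, 1023, 9842, 140743

[0] 9 ≡ 2^(2 + 1) + 1 (base 2). Lift 3: 82. −1: 81.
[1] 81 ≡ 3^(3 + 1) (base 3). Lift 4: 1024. −1: 1023.
[2] 1023 ≡ 3·4^4 + 3·4^3 + 3·4^2 + 3·4 + 3 (base 4). Lift 5: 9843. −1: 9842.
[3] 9842 ≡ 3·5^5 + 3·5^3 + 3·5^2 + 3·5 + 2 (base 5). Lift 6: 140744. −1: 140743.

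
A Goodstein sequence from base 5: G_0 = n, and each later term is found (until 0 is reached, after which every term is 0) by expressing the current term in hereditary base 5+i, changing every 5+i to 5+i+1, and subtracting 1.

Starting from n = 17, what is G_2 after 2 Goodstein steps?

(0) 17|_5 = 3·5 + 2 ↦ 3·6 + 2|_6 = 20 ⇒ 19
(1) 19|_6 = 3·6 + 1 ↦ 3·7 + 1|_7 = 22 ⇒ 21

21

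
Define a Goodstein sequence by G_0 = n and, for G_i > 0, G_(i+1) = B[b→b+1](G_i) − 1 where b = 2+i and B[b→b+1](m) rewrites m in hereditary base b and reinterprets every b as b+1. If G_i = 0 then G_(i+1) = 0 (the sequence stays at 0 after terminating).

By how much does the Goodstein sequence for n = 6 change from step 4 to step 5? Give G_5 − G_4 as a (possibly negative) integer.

51384

G_0=6  [base 2] 2^2 + 2  →[2↦3]→  3^3 + 3 = 30  −1 ⇒ G_1=29
G_1=29  [base 3] 3^3 + 2  →[3↦4]→  4^4 + 2 = 258  −1 ⇒ G_2=257
G_2=257  [base 4] 4^4 + 1  →[4↦5]→  5^5 + 1 = 3126  −1 ⇒ G_3=3125
G_3=3125  [base 5] 5^5  →[5↦6]→  6^6 = 46656  −1 ⇒ G_4=46655
G_4=46655  [base 6] 5·6^5 + 5·6^4 + 5·6^3 + 5·6^2 + 5·6 + 5  →[6↦7]→  5·7^5 + 5·7^4 + 5·7^3 + 5·7^2 + 5·7 + 5 = 98040  −1 ⇒ G_5=98039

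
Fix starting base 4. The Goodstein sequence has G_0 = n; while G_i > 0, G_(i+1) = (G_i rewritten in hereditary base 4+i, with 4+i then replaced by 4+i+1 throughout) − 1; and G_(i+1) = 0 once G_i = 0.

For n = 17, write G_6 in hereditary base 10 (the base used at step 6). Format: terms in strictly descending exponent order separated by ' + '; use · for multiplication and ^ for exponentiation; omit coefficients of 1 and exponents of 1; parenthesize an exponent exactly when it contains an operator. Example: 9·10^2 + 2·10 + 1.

step 0: 17 = 4^2 + 1; sub 5 for 4: 5^2 + 1; = 26; G_1 = 26−1 = 25
step 1: 25 = 5^2; sub 6 for 5: 6^2; = 36; G_2 = 36−1 = 35
step 2: 35 = 5·6 + 5; sub 7 for 6: 5·7 + 5; = 40; G_3 = 40−1 = 39
step 3: 39 = 5·7 + 4; sub 8 for 7: 5·8 + 4; = 44; G_4 = 44−1 = 43
step 4: 43 = 5·8 + 3; sub 9 for 8: 5·9 + 3; = 48; G_5 = 48−1 = 47
step 5: 47 = 5·9 + 2; sub 10 for 9: 5·10 + 2; = 52; G_6 = 52−1 = 51
step 6: 51 = 5·10 + 1; sub 11 for 10: 5·11 + 1; = 56; G_7 = 56−1 = 55

5·10 + 1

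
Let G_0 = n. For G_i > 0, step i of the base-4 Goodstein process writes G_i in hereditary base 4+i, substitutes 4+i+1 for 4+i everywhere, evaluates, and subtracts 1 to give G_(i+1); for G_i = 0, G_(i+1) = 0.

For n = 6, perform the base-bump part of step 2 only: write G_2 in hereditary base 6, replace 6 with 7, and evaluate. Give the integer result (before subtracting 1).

G_0=6  [base 4] 4 + 2  →[4↦5]→  5 + 2 = 7  −1 ⇒ G_1=6
G_1=6  [base 5] 5 + 1  →[5↦6]→  6 + 1 = 7  −1 ⇒ G_2=6
G_2=6  [base 6] 6  →[6↦7]→  7 = 7  −1 ⇒ G_3=6

7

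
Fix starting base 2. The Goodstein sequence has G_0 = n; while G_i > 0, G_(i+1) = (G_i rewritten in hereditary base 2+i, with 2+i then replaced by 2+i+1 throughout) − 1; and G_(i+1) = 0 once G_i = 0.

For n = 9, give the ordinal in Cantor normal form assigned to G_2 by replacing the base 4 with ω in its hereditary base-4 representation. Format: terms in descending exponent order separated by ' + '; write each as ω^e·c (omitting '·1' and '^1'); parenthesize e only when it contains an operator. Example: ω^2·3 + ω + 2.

(0) 9|_2 = 2^(2 + 1) + 1 ↦ 3^(3 + 1) + 1|_3 = 82 ⇒ 81
(1) 81|_3 = 3^(3 + 1) ↦ 4^(4 + 1)|_4 = 1024 ⇒ 1023
(2) 1023|_4 = 3·4^4 + 3·4^3 + 3·4^2 + 3·4 + 3 ↦ 3·5^5 + 3·5^3 + 3·5^2 + 3·5 + 3|_5 = 9843 ⇒ 9842

ω^ω·3 + ω^3·3 + ω^2·3 + ω·3 + 3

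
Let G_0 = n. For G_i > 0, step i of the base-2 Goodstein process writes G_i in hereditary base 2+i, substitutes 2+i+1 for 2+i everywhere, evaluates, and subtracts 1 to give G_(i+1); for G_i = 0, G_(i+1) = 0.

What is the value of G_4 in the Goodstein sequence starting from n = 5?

775

i=0: 5 = 2^2 + 1 (b=2); 2→3: 3^3 + 1 = 28; 28−1 = 27
i=1: 27 = 3^3 (b=3); 3→4: 4^4 = 256; 256−1 = 255
i=2: 255 = 3·4^3 + 3·4^2 + 3·4 + 3 (b=4); 4→5: 3·5^3 + 3·5^2 + 3·5 + 3 = 468; 468−1 = 467
i=3: 467 = 3·5^3 + 3·5^2 + 3·5 + 2 (b=5); 5→6: 3·6^3 + 3·6^2 + 3·6 + 2 = 776; 776−1 = 775
i=4: 775 = 3·6^3 + 3·6^2 + 3·6 + 1 (b=6); 6→7: 3·7^3 + 3·7^2 + 3·7 + 1 = 1198; 1198−1 = 1197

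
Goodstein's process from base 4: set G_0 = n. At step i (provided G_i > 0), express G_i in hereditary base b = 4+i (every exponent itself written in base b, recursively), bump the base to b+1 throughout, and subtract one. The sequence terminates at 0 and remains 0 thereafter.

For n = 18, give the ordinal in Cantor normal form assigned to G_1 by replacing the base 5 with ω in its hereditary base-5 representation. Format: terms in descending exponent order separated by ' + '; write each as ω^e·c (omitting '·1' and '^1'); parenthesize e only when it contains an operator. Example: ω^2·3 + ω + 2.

step 0: 18 = 4^2 + 2; sub 5 for 4: 5^2 + 2; = 27; G_1 = 27−1 = 26
step 1: 26 = 5^2 + 1; sub 6 for 5: 6^2 + 1; = 37; G_2 = 37−1 = 36

ω^2 + 1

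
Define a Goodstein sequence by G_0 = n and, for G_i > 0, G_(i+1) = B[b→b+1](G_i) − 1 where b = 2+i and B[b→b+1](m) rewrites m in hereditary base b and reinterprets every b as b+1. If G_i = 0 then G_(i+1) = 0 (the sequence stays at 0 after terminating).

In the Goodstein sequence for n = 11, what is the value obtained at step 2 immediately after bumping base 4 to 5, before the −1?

15628

G_0 = 11. HB_2(11) = 2^(2 + 1) + 2 + 1. Bump = 85. G_1 = 84.
G_1 = 84. HB_3(84) = 3^(3 + 1) + 3. Bump = 1028. G_2 = 1027.
G_2 = 1027. HB_4(1027) = 4^(4 + 1) + 3. Bump = 15628. G_3 = 15627.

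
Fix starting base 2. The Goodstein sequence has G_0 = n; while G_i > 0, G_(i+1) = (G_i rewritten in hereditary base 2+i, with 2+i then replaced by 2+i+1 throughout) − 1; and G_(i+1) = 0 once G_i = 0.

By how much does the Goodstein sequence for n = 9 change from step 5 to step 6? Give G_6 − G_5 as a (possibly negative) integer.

base 2: 9 = 2^(2 + 1) + 1; at 3: 3^(3 + 1) + 1 = 82; next = 81
base 3: 81 = 3^(3 + 1); at 4: 4^(4 + 1) = 1024; next = 1023
base 4: 1023 = 3·4^4 + 3·4^3 + 3·4^2 + 3·4 + 3; at 5: 3·5^5 + 3·5^3 + 3·5^2 + 3·5 + 3 = 9843; next = 9842
base 5: 9842 = 3·5^5 + 3·5^3 + 3·5^2 + 3·5 + 2; at 6: 3·6^6 + 3·6^3 + 3·6^2 + 3·6 + 2 = 140744; next = 140743
base 6: 140743 = 3·6^6 + 3·6^3 + 3·6^2 + 3·6 + 1; at 7: 3·7^7 + 3·7^3 + 3·7^2 + 3·7 + 1 = 2471827; next = 2471826
base 7: 2471826 = 3·7^7 + 3·7^3 + 3·7^2 + 3·7; at 8: 3·8^8 + 3·8^3 + 3·8^2 + 3·8 = 50333400; next = 50333399

47861573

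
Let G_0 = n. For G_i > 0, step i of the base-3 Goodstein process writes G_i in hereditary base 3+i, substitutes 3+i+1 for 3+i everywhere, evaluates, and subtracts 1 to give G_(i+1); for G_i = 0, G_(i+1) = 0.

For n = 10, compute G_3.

27

G_0 = 10. HB_3(10) = 3^2 + 1. Bump = 17. G_1 = 16.
G_1 = 16. HB_4(16) = 4^2. Bump = 25. G_2 = 24.
G_2 = 24. HB_5(24) = 4·5 + 4. Bump = 28. G_3 = 27.
G_3 = 27. HB_6(27) = 4·6 + 3. Bump = 31. G_4 = 30.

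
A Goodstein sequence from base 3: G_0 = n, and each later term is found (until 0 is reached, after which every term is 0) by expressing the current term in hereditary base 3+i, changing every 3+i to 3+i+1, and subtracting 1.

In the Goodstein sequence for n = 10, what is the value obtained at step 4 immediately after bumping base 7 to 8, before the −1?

34

G_0=10  [base 3] 3^2 + 1  →[3↦4]→  4^2 + 1 = 17  −1 ⇒ G_1=16
G_1=16  [base 4] 4^2  →[4↦5]→  5^2 = 25  −1 ⇒ G_2=24
G_2=24  [base 5] 4·5 + 4  →[5↦6]→  4·6 + 4 = 28  −1 ⇒ G_3=27
G_3=27  [base 6] 4·6 + 3  →[6↦7]→  4·7 + 3 = 31  −1 ⇒ G_4=30
G_4=30  [base 7] 4·7 + 2  →[7↦8]→  4·8 + 2 = 34  −1 ⇒ G_5=33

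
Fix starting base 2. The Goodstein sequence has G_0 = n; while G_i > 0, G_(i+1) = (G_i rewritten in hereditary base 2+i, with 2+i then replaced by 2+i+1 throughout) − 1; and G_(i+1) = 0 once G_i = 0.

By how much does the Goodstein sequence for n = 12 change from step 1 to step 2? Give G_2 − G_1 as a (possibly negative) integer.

[0] 12 ≡ 2^(2 + 1) + 2^2 (base 2). Lift 3: 108. −1: 107.
[1] 107 ≡ 3^(3 + 1) + 2·3^2 + 2·3 + 2 (base 3). Lift 4: 1066. −1: 1065.

958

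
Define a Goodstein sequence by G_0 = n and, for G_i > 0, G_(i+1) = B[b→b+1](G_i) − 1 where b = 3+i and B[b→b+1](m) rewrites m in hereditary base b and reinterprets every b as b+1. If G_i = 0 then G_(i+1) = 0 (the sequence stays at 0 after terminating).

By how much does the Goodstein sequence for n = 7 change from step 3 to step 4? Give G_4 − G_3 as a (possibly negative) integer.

0

(0) 7|_3 = 2·3 + 1 ↦ 2·4 + 1|_4 = 9 ⇒ 8
(1) 8|_4 = 2·4 ↦ 2·5|_5 = 10 ⇒ 9
(2) 9|_5 = 5 + 4 ↦ 6 + 4|_6 = 10 ⇒ 9
(3) 9|_6 = 6 + 3 ↦ 7 + 3|_7 = 10 ⇒ 9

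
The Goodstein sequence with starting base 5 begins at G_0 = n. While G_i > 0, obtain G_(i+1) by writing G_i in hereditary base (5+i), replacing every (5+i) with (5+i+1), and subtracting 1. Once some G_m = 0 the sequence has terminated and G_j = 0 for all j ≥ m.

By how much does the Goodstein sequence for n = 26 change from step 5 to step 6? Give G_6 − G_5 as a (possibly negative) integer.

5

[0] 26 ≡ 5^2 + 1 (base 5). Lift 6: 37. −1: 36.
[1] 36 ≡ 6^2 (base 6). Lift 7: 49. −1: 48.
[2] 48 ≡ 6·7 + 6 (base 7). Lift 8: 54. −1: 53.
[3] 53 ≡ 6·8 + 5 (base 8). Lift 9: 59. −1: 58.
[4] 58 ≡ 6·9 + 4 (base 9). Lift 10: 64. −1: 63.
[5] 63 ≡ 6·10 + 3 (base 10). Lift 11: 69. −1: 68.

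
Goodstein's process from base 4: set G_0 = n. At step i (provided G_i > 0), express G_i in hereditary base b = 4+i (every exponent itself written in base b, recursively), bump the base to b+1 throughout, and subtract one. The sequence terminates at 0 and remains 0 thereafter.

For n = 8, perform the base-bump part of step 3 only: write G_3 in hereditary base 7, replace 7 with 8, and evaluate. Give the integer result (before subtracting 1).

10

[0] 8 ≡ 2·4 (base 4). Lift 5: 10. −1: 9.
[1] 9 ≡ 5 + 4 (base 5). Lift 6: 10. −1: 9.
[2] 9 ≡ 6 + 3 (base 6). Lift 7: 10. −1: 9.
[3] 9 ≡ 7 + 2 (base 7). Lift 8: 10. −1: 9.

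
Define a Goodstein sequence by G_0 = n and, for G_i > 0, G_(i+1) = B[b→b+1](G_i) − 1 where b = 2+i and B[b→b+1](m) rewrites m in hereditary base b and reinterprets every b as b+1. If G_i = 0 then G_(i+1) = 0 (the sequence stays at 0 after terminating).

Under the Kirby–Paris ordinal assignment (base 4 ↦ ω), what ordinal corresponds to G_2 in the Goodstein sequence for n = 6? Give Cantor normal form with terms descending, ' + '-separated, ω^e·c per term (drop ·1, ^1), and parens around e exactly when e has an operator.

ω^ω + 1

[0] 6 ≡ 2^2 + 2 (base 2). Lift 3: 30. −1: 29.
[1] 29 ≡ 3^3 + 2 (base 3). Lift 4: 258. −1: 257.
[2] 257 ≡ 4^4 + 1 (base 4). Lift 5: 3126. −1: 3125.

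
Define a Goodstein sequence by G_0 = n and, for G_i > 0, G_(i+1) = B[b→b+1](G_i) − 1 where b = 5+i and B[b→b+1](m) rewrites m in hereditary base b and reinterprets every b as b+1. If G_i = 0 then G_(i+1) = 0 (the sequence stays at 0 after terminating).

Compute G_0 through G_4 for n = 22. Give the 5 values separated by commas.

G_0 = 22. HB_5(22) = 4·5 + 2. Bump = 26. G_1 = 25.
G_1 = 25. HB_6(25) = 4·6 + 1. Bump = 29. G_2 = 28.
G_2 = 28. HB_7(28) = 4·7. Bump = 32. G_3 = 31.
G_3 = 31. HB_8(31) = 3·8 + 7. Bump = 34. G_4 = 33.

22, 25, 28, 31, 33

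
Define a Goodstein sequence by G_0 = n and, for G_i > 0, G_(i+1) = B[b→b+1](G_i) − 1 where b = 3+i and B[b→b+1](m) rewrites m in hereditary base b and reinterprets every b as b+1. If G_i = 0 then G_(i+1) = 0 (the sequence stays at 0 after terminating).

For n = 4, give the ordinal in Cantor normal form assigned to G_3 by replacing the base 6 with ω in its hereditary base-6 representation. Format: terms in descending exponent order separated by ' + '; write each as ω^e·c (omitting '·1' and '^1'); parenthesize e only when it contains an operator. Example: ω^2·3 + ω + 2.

3

G_0 = 4. HB_3(4) = 3 + 1. Bump = 5. G_1 = 4.
G_1 = 4. HB_4(4) = 4. Bump = 5. G_2 = 4.
G_2 = 4. HB_5(4) = 4. Bump = 4. G_3 = 3.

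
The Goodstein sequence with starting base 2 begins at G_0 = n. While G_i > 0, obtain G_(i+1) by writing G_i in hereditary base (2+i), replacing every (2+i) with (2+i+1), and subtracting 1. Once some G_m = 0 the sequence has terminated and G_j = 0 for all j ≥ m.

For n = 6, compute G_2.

(0) 6|_2 = 2^2 + 2 ↦ 3^3 + 3|_3 = 30 ⇒ 29
(1) 29|_3 = 3^3 + 2 ↦ 4^4 + 2|_4 = 258 ⇒ 257

257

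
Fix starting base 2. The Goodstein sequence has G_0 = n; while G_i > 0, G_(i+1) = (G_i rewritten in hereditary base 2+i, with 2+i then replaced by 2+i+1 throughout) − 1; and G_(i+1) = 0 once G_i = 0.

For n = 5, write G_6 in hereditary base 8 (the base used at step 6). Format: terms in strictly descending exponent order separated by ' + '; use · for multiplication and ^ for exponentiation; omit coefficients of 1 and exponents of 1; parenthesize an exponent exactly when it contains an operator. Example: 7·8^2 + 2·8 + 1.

i=0: 5 = 2^2 + 1 (b=2); 2→3: 3^3 + 1 = 28; 28−1 = 27
i=1: 27 = 3^3 (b=3); 3→4: 4^4 = 256; 256−1 = 255
i=2: 255 = 3·4^3 + 3·4^2 + 3·4 + 3 (b=4); 4→5: 3·5^3 + 3·5^2 + 3·5 + 3 = 468; 468−1 = 467
i=3: 467 = 3·5^3 + 3·5^2 + 3·5 + 2 (b=5); 5→6: 3·6^3 + 3·6^2 + 3·6 + 2 = 776; 776−1 = 775
i=4: 775 = 3·6^3 + 3·6^2 + 3·6 + 1 (b=6); 6→7: 3·7^3 + 3·7^2 + 3·7 + 1 = 1198; 1198−1 = 1197
i=5: 1197 = 3·7^3 + 3·7^2 + 3·7 (b=7); 7→8: 3·8^3 + 3·8^2 + 3·8 = 1752; 1752−1 = 1751

3·8^3 + 3·8^2 + 2·8 + 7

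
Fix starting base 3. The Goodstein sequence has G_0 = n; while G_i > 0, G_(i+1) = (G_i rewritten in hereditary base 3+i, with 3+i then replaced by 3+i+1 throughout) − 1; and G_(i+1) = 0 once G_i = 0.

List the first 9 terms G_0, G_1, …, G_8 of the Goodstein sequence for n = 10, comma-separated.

step 0: 10 = 3^2 + 1; sub 4 for 3: 4^2 + 1; = 17; G_1 = 17−1 = 16
step 1: 16 = 4^2; sub 5 for 4: 5^2; = 25; G_2 = 25−1 = 24
step 2: 24 = 4·5 + 4; sub 6 for 5: 4·6 + 4; = 28; G_3 = 28−1 = 27
step 3: 27 = 4·6 + 3; sub 7 for 6: 4·7 + 3; = 31; G_4 = 31−1 = 30
step 4: 30 = 4·7 + 2; sub 8 for 7: 4·8 + 2; = 34; G_5 = 34−1 = 33
step 5: 33 = 4·8 + 1; sub 9 for 8: 4·9 + 1; = 37; G_6 = 37−1 = 36
step 6: 36 = 4·9; sub 10 for 9: 4·10; = 40; G_7 = 40−1 = 39
step 7: 39 = 3·10 + 9; sub 11 for 10: 3·11 + 9; = 42; G_8 = 42−1 = 41

10, 16, 24, 27, 30, 33, 36, 39, 41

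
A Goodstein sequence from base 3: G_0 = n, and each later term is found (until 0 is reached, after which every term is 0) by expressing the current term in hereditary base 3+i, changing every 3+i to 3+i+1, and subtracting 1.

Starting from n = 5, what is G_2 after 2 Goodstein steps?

5

step 0: 5 = 3 + 2; sub 4 for 3: 4 + 2; = 6; G_1 = 6−1 = 5
step 1: 5 = 4 + 1; sub 5 for 4: 5 + 1; = 6; G_2 = 6−1 = 5
step 2: 5 = 5; sub 6 for 5: 6; = 6; G_3 = 6−1 = 5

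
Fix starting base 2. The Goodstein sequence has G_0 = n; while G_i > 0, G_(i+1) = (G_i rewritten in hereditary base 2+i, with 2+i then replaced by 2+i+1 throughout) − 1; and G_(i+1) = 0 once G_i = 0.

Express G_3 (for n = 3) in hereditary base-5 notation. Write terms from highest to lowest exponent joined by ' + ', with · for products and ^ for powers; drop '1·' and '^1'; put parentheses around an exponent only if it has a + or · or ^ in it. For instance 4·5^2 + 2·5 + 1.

base 2: 3 = 2 + 1; at 3: 3 + 1 = 4; next = 3
base 3: 3 = 3; at 4: 4 = 4; next = 3
base 4: 3 = 3; at 5: 3 = 3; next = 2
base 5: 2 = 2; at 6: 2 = 2; next = 1

2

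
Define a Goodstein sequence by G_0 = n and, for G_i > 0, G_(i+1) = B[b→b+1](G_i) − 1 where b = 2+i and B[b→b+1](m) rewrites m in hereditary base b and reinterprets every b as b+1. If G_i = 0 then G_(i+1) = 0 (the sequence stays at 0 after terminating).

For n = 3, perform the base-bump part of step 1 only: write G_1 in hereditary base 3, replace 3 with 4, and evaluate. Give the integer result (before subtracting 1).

i=0: 3 = 2 + 1 (b=2); 2→3: 3 + 1 = 4; 4−1 = 3
i=1: 3 = 3 (b=3); 3→4: 4 = 4; 4−1 = 3

4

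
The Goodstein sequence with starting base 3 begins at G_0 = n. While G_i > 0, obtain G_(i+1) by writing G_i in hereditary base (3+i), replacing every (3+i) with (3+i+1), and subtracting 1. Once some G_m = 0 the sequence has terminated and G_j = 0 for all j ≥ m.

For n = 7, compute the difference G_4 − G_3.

0

step 0: 7 = 2·3 + 1; sub 4 for 3: 2·4 + 1; = 9; G_1 = 9−1 = 8
step 1: 8 = 2·4; sub 5 for 4: 2·5; = 10; G_2 = 10−1 = 9
step 2: 9 = 5 + 4; sub 6 for 5: 6 + 4; = 10; G_3 = 10−1 = 9
step 3: 9 = 6 + 3; sub 7 for 6: 7 + 3; = 10; G_4 = 10−1 = 9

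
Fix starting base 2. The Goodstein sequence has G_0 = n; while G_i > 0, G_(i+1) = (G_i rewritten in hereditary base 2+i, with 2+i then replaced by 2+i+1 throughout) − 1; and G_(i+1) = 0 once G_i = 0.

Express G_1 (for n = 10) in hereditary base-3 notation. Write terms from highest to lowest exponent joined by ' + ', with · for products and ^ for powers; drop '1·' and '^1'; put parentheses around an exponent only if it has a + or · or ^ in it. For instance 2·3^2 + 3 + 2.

base 2: 10 = 2^(2 + 1) + 2; at 3: 3^(3 + 1) + 3 = 84; next = 83
base 3: 83 = 3^(3 + 1) + 2; at 4: 4^(4 + 1) + 2 = 1026; next = 1025

3^(3 + 1) + 2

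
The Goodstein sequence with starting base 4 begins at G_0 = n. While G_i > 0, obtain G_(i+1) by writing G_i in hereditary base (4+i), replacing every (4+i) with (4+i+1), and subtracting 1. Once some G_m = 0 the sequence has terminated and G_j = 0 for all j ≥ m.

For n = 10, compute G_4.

13

(0) 10|_4 = 2·4 + 2 ↦ 2·5 + 2|_5 = 12 ⇒ 11
(1) 11|_5 = 2·5 + 1 ↦ 2·6 + 1|_6 = 13 ⇒ 12
(2) 12|_6 = 2·6 ↦ 2·7|_7 = 14 ⇒ 13
(3) 13|_7 = 7 + 6 ↦ 8 + 6|_8 = 14 ⇒ 13
(4) 13|_8 = 8 + 5 ↦ 9 + 5|_9 = 14 ⇒ 13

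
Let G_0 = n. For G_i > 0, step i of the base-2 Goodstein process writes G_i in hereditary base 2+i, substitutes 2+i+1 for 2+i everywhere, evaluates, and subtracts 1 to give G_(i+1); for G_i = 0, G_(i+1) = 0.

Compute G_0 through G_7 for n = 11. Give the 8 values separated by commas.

step 0: 11 = 2^(2 + 1) + 2 + 1; sub 3 for 2: 3^(3 + 1) + 3 + 1; = 85; G_1 = 85−1 = 84
step 1: 84 = 3^(3 + 1) + 3; sub 4 for 3: 4^(4 + 1) + 4; = 1028; G_2 = 1028−1 = 1027
step 2: 1027 = 4^(4 + 1) + 3; sub 5 for 4: 5^(5 + 1) + 3; = 15628; G_3 = 15628−1 = 15627
step 3: 15627 = 5^(5 + 1) + 2; sub 6 for 5: 6^(6 + 1) + 2; = 279938; G_4 = 279938−1 = 279937
step 4: 279937 = 6^(6 + 1) + 1; sub 7 for 6: 7^(7 + 1) + 1; = 5764802; G_5 = 5764802−1 = 5764801
step 5: 5764801 = 7^(7 + 1); sub 8 for 7: 8^(8 + 1); = 134217728; G_6 = 134217728−1 = 134217727
step 6: 134217727 = 7·8^8 + 7·8^7 + 7·8^6 + 7·8^5 + 7·8^4 + 7·8^3 + 7·8^2 + 7·8 + 7; sub 9 for 8: 7·9^9 + 7·9^7 + 7·9^6 + 7·9^5 + 7·9^4 + 7·9^3 + 7·9^2 + 7·9 + 7; = 2749609303; G_7 = 2749609303−1 = 2749609302

11, 84, 1027, 15627, 279937, 5764801, 134217727, 2749609302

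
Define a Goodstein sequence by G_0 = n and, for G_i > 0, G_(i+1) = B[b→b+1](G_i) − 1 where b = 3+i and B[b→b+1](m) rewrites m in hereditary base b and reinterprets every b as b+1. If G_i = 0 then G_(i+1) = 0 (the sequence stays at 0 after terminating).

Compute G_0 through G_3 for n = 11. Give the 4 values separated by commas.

base 3: 11 = 3^2 + 2; at 4: 4^2 + 2 = 18; next = 17
base 4: 17 = 4^2 + 1; at 5: 5^2 + 1 = 26; next = 25
base 5: 25 = 5^2; at 6: 6^2 = 36; next = 35

11, 17, 25, 35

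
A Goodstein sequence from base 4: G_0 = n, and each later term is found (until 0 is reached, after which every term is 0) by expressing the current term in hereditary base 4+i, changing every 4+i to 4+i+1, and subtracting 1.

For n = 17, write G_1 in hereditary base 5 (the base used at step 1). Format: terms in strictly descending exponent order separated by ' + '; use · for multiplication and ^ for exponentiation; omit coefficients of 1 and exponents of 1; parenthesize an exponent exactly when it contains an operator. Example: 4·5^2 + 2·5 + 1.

5^2

base 4: 17 = 4^2 + 1; at 5: 5^2 + 1 = 26; next = 25
base 5: 25 = 5^2; at 6: 6^2 = 36; next = 35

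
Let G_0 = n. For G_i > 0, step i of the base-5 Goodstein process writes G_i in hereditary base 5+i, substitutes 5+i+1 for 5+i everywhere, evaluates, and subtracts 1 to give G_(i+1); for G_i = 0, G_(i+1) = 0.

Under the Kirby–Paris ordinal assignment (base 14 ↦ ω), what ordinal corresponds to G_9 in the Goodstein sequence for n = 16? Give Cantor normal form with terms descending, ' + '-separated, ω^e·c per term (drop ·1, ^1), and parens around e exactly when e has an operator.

ω + 13

[0] 16 ≡ 3·5 + 1 (base 5). Lift 6: 19. −1: 18.
[1] 18 ≡ 3·6 (base 6). Lift 7: 21. −1: 20.
[2] 20 ≡ 2·7 + 6 (base 7). Lift 8: 22. −1: 21.
[3] 21 ≡ 2·8 + 5 (base 8). Lift 9: 23. −1: 22.
[4] 22 ≡ 2·9 + 4 (base 9). Lift 10: 24. −1: 23.
[5] 23 ≡ 2·10 + 3 (base 10). Lift 11: 25. −1: 24.
[6] 24 ≡ 2·11 + 2 (base 11). Lift 12: 26. −1: 25.
[7] 25 ≡ 2·12 + 1 (base 12). Lift 13: 27. −1: 26.
[8] 26 ≡ 2·13 (base 13). Lift 14: 28. −1: 27.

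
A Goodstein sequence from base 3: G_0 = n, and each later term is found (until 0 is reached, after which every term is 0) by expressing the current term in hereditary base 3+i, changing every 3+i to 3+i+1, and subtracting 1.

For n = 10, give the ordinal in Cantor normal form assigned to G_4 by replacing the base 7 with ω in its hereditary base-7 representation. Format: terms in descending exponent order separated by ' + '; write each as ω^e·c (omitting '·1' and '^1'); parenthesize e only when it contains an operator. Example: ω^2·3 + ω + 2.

(0) 10|_3 = 3^2 + 1 ↦ 4^2 + 1|_4 = 17 ⇒ 16
(1) 16|_4 = 4^2 ↦ 5^2|_5 = 25 ⇒ 24
(2) 24|_5 = 4·5 + 4 ↦ 4·6 + 4|_6 = 28 ⇒ 27
(3) 27|_6 = 4·6 + 3 ↦ 4·7 + 3|_7 = 31 ⇒ 30
(4) 30|_7 = 4·7 + 2 ↦ 4·8 + 2|_8 = 34 ⇒ 33

ω·4 + 2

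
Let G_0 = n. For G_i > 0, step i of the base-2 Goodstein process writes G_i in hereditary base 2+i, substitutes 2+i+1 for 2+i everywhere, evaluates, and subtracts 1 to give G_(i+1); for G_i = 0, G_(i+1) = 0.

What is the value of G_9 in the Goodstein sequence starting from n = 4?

253

step 0: 4 = 2^2; sub 3 for 2: 3^3; = 27; G_1 = 27−1 = 26
step 1: 26 = 2·3^2 + 2·3 + 2; sub 4 for 3: 2·4^2 + 2·4 + 2; = 42; G_2 = 42−1 = 41
step 2: 41 = 2·4^2 + 2·4 + 1; sub 5 for 4: 2·5^2 + 2·5 + 1; = 61; G_3 = 61−1 = 60
step 3: 60 = 2·5^2 + 2·5; sub 6 for 5: 2·6^2 + 2·6; = 84; G_4 = 84−1 = 83
step 4: 83 = 2·6^2 + 6 + 5; sub 7 for 6: 2·7^2 + 7 + 5; = 110; G_5 = 110−1 = 109
step 5: 109 = 2·7^2 + 7 + 4; sub 8 for 7: 2·8^2 + 8 + 4; = 140; G_6 = 140−1 = 139
step 6: 139 = 2·8^2 + 8 + 3; sub 9 for 8: 2·9^2 + 9 + 3; = 174; G_7 = 174−1 = 173
step 7: 173 = 2·9^2 + 9 + 2; sub 10 for 9: 2·10^2 + 10 + 2; = 212; G_8 = 212−1 = 211
step 8: 211 = 2·10^2 + 10 + 1; sub 11 for 10: 2·11^2 + 11 + 1; = 254; G_9 = 254−1 = 253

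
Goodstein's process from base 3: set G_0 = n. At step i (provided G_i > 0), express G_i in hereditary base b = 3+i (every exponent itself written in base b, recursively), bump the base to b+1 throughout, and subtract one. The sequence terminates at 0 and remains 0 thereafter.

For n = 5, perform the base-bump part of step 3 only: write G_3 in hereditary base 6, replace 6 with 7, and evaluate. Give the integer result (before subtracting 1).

G_0=5  [base 3] 3 + 2  →[3↦4]→  4 + 2 = 6  −1 ⇒ G_1=5
G_1=5  [base 4] 4 + 1  →[4↦5]→  5 + 1 = 6  −1 ⇒ G_2=5
G_2=5  [base 5] 5  →[5↦6]→  6 = 6  −1 ⇒ G_3=5
G_3=5  [base 6] 5  →[6↦7]→  5 = 5  −1 ⇒ G_4=4

5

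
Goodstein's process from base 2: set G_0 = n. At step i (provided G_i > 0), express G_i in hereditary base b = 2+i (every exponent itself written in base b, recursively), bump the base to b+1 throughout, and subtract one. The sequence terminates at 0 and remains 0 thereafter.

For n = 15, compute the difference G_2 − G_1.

1172

15 —HB2→ 2^(2 + 1) + 2^2 + 2 + 1 —bump→ 3^(3 + 1) + 3^3 + 3 + 1 = 112 —(−1)→ 111
111 —HB3→ 3^(3 + 1) + 3^3 + 3 —bump→ 4^(4 + 1) + 4^4 + 4 = 1284 —(−1)→ 1283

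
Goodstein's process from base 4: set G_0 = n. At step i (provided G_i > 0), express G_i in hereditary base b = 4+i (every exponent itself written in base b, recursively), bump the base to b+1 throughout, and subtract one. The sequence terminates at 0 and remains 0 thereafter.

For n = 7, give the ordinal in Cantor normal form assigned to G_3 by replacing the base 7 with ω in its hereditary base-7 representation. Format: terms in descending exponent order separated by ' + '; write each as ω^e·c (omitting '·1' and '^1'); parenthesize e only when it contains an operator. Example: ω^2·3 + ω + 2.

[0] 7 ≡ 4 + 3 (base 4). Lift 5: 8. −1: 7.
[1] 7 ≡ 5 + 2 (base 5). Lift 6: 8. −1: 7.
[2] 7 ≡ 6 + 1 (base 6). Lift 7: 8. −1: 7.
[3] 7 ≡ 7 (base 7). Lift 8: 8. −1: 7.

ω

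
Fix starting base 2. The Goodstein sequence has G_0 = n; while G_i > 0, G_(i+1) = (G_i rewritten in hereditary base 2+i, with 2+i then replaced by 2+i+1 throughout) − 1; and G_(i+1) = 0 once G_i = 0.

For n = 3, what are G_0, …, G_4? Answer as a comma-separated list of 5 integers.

G_0 = 3. HB_2(3) = 2 + 1. Bump = 4. G_1 = 3.
G_1 = 3. HB_3(3) = 3. Bump = 4. G_2 = 3.
G_2 = 3. HB_4(3) = 3. Bump = 3. G_3 = 2.
G_3 = 2. HB_5(2) = 2. Bump = 2. G_4 = 1.

3, 3, 3, 2, 1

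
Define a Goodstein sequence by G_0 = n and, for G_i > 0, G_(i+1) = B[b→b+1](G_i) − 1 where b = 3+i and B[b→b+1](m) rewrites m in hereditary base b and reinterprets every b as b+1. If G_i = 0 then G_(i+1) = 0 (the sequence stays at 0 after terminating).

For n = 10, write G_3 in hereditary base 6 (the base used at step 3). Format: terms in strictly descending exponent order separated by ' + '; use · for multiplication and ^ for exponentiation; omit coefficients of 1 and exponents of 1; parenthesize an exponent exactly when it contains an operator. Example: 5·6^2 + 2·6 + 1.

i=0: 10 = 3^2 + 1 (b=3); 3→4: 4^2 + 1 = 17; 17−1 = 16
i=1: 16 = 4^2 (b=4); 4→5: 5^2 = 25; 25−1 = 24
i=2: 24 = 4·5 + 4 (b=5); 5→6: 4·6 + 4 = 28; 28−1 = 27

4·6 + 3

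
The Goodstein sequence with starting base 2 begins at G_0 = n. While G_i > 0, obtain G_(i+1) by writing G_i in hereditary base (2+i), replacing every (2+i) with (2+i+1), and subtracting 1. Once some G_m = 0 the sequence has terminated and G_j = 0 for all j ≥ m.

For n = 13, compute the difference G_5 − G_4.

5485287

G_0 = 13. HB_2(13) = 2^(2 + 1) + 2^2 + 1. Bump = 109. G_1 = 108.
G_1 = 108. HB_3(108) = 3^(3 + 1) + 3^3. Bump = 1280. G_2 = 1279.
G_2 = 1279. HB_4(1279) = 4^(4 + 1) + 3·4^3 + 3·4^2 + 3·4 + 3. Bump = 16093. G_3 = 16092.
G_3 = 16092. HB_5(16092) = 5^(5 + 1) + 3·5^3 + 3·5^2 + 3·5 + 2. Bump = 280712. G_4 = 280711.
G_4 = 280711. HB_6(280711) = 6^(6 + 1) + 3·6^3 + 3·6^2 + 3·6 + 1. Bump = 5765999. G_5 = 5765998.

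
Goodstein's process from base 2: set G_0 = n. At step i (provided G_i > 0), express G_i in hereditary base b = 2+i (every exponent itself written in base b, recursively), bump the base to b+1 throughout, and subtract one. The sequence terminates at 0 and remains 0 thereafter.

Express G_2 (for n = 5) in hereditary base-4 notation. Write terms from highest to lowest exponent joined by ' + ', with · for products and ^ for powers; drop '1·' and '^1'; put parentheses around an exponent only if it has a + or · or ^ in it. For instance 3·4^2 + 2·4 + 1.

step 0: 5 = 2^2 + 1; sub 3 for 2: 3^3 + 1; = 28; G_1 = 28−1 = 27
step 1: 27 = 3^3; sub 4 for 3: 4^4; = 256; G_2 = 256−1 = 255
step 2: 255 = 3·4^3 + 3·4^2 + 3·4 + 3; sub 5 for 4: 3·5^3 + 3·5^2 + 3·5 + 3; = 468; G_3 = 468−1 = 467

3·4^3 + 3·4^2 + 3·4 + 3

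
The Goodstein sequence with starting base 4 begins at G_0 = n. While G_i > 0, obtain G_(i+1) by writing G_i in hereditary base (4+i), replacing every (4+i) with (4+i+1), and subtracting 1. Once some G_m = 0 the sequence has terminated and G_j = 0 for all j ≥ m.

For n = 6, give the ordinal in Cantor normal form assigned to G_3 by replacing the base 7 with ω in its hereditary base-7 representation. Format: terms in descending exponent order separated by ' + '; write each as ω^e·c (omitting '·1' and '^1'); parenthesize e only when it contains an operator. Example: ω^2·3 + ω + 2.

6

i=0: 6 = 4 + 2 (b=4); 4→5: 5 + 2 = 7; 7−1 = 6
i=1: 6 = 5 + 1 (b=5); 5→6: 6 + 1 = 7; 7−1 = 6
i=2: 6 = 6 (b=6); 6→7: 7 = 7; 7−1 = 6
i=3: 6 = 6 (b=7); 7→8: 6 = 6; 6−1 = 5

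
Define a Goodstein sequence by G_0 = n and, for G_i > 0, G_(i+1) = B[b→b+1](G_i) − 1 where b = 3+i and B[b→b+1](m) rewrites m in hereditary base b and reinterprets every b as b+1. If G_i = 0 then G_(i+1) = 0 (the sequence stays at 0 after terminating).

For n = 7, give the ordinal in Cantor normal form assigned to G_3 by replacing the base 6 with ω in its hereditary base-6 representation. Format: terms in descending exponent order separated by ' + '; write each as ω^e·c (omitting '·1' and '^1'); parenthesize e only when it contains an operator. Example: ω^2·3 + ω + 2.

7 —HB3→ 2·3 + 1 —bump→ 2·4 + 1 = 9 —(−1)→ 8
8 —HB4→ 2·4 —bump→ 2·5 = 10 —(−1)→ 9
9 —HB5→ 5 + 4 —bump→ 6 + 4 = 10 —(−1)→ 9
9 —HB6→ 6 + 3 —bump→ 7 + 3 = 10 —(−1)→ 9

ω + 3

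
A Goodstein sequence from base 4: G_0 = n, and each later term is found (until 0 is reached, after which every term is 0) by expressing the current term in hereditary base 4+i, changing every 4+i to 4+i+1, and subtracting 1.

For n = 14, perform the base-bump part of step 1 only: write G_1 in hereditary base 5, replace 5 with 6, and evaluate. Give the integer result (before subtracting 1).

G_0 = 14. HB_4(14) = 3·4 + 2. Bump = 17. G_1 = 16.
G_1 = 16. HB_5(16) = 3·5 + 1. Bump = 19. G_2 = 18.

19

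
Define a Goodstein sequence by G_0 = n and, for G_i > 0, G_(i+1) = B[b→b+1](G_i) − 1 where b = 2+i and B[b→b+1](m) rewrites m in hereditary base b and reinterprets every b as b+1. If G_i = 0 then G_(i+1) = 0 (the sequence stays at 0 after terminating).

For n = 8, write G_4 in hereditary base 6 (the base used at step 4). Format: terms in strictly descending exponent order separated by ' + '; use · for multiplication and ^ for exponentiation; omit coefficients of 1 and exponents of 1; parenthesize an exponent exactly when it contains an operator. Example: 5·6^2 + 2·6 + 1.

G_0 = 8. HB_2(8) = 2^(2 + 1). Bump = 81. G_1 = 80.
G_1 = 80. HB_3(80) = 2·3^3 + 2·3^2 + 2·3 + 2. Bump = 554. G_2 = 553.
G_2 = 553. HB_4(553) = 2·4^4 + 2·4^2 + 2·4 + 1. Bump = 6311. G_3 = 6310.
G_3 = 6310. HB_5(6310) = 2·5^5 + 2·5^2 + 2·5. Bump = 93396. G_4 = 93395.
G_4 = 93395. HB_6(93395) = 2·6^6 + 2·6^2 + 6 + 5. Bump = 1647196. G_5 = 1647195.

2·6^6 + 2·6^2 + 6 + 5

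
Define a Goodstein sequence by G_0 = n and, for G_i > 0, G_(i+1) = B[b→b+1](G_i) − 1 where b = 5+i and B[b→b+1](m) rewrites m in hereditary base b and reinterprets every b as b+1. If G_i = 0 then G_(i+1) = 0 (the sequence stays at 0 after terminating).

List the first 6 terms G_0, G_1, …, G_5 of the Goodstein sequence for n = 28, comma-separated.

i=0: 28 = 5^2 + 3 (b=5); 5→6: 6^2 + 3 = 39; 39−1 = 38
i=1: 38 = 6^2 + 2 (b=6); 6→7: 7^2 + 2 = 51; 51−1 = 50
i=2: 50 = 7^2 + 1 (b=7); 7→8: 8^2 + 1 = 65; 65−1 = 64
i=3: 64 = 8^2 (b=8); 8→9: 9^2 = 81; 81−1 = 80
i=4: 80 = 8·9 + 8 (b=9); 9→10: 8·10 + 8 = 88; 88−1 = 87

28, 38, 50, 64, 80, 87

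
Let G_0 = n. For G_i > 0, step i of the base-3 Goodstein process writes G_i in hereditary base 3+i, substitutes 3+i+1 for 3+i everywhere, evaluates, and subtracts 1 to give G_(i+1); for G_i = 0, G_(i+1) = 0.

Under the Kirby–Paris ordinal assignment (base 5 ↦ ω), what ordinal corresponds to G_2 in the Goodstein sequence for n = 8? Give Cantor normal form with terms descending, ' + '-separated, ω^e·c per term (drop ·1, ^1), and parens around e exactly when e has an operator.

G_0 = 8. HB_3(8) = 2·3 + 2. Bump = 10. G_1 = 9.
G_1 = 9. HB_4(9) = 2·4 + 1. Bump = 11. G_2 = 10.
G_2 = 10. HB_5(10) = 2·5. Bump = 12. G_3 = 11.

ω·2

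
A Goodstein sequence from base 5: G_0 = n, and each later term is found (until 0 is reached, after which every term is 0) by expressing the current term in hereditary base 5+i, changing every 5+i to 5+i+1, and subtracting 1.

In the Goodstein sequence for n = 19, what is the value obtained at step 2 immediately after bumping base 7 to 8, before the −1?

i=0: 19 = 3·5 + 4 (b=5); 5→6: 3·6 + 4 = 22; 22−1 = 21
i=1: 21 = 3·6 + 3 (b=6); 6→7: 3·7 + 3 = 24; 24−1 = 23

26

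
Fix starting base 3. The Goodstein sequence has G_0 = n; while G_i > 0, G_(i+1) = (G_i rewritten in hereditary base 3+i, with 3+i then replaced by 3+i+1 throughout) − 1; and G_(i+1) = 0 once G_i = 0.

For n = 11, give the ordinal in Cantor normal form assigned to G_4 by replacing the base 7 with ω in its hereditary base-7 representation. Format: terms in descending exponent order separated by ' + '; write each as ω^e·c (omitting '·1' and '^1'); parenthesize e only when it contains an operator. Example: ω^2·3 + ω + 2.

i=0: 11 = 3^2 + 2 (b=3); 3→4: 4^2 + 2 = 18; 18−1 = 17
i=1: 17 = 4^2 + 1 (b=4); 4→5: 5^2 + 1 = 26; 26−1 = 25
i=2: 25 = 5^2 (b=5); 5→6: 6^2 = 36; 36−1 = 35
i=3: 35 = 5·6 + 5 (b=6); 6→7: 5·7 + 5 = 40; 40−1 = 39
i=4: 39 = 5·7 + 4 (b=7); 7→8: 5·8 + 4 = 44; 44−1 = 43

ω·5 + 4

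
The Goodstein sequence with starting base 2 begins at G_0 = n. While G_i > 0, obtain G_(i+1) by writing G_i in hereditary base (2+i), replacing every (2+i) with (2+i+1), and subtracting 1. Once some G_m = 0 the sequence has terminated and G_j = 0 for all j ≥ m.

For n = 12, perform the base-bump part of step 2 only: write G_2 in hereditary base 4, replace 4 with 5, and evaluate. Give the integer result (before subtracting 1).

G_0=12  [base 2] 2^(2 + 1) + 2^2  →[2↦3]→  3^(3 + 1) + 3^3 = 108  −1 ⇒ G_1=107
G_1=107  [base 3] 3^(3 + 1) + 2·3^2 + 2·3 + 2  →[3↦4]→  4^(4 + 1) + 2·4^2 + 2·4 + 2 = 1066  −1 ⇒ G_2=1065
G_2=1065  [base 4] 4^(4 + 1) + 2·4^2 + 2·4 + 1  →[4↦5]→  5^(5 + 1) + 2·5^2 + 2·5 + 1 = 15686  −1 ⇒ G_3=15685

15686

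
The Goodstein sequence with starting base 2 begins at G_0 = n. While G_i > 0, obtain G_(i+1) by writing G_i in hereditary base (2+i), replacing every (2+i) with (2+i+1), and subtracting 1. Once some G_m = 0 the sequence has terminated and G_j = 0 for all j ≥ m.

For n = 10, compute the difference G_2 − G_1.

10 —HB2→ 2^(2 + 1) + 2 —bump→ 3^(3 + 1) + 3 = 84 —(−1)→ 83
83 —HB3→ 3^(3 + 1) + 2 —bump→ 4^(4 + 1) + 2 = 1026 —(−1)→ 1025

942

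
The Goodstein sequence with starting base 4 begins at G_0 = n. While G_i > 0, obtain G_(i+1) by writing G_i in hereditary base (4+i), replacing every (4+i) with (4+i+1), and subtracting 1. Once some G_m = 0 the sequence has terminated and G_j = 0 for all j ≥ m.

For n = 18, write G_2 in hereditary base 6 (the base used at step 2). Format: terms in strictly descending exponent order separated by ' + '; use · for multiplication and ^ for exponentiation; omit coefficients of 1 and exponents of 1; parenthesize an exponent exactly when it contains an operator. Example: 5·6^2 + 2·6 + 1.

6^2

(0) 18|_4 = 4^2 + 2 ↦ 5^2 + 2|_5 = 27 ⇒ 26
(1) 26|_5 = 5^2 + 1 ↦ 6^2 + 1|_6 = 37 ⇒ 36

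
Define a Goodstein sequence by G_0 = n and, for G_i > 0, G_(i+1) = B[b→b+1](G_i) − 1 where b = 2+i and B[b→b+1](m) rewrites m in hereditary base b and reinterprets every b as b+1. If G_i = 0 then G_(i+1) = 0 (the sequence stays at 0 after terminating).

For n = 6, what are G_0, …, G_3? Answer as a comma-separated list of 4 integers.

6, 29, 257, 3125

6 —HB2→ 2^2 + 2 —bump→ 3^3 + 3 = 30 —(−1)→ 29
29 —HB3→ 3^3 + 2 —bump→ 4^4 + 2 = 258 —(−1)→ 257
257 —HB4→ 4^4 + 1 —bump→ 5^5 + 1 = 3126 —(−1)→ 3125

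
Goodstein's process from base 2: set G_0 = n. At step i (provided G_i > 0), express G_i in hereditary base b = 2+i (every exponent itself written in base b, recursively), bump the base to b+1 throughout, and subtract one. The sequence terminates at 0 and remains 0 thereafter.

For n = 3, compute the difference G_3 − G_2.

-1

G_0 = 3. HB_2(3) = 2 + 1. Bump = 4. G_1 = 3.
G_1 = 3. HB_3(3) = 3. Bump = 4. G_2 = 3.
G_2 = 3. HB_4(3) = 3. Bump = 3. G_3 = 2.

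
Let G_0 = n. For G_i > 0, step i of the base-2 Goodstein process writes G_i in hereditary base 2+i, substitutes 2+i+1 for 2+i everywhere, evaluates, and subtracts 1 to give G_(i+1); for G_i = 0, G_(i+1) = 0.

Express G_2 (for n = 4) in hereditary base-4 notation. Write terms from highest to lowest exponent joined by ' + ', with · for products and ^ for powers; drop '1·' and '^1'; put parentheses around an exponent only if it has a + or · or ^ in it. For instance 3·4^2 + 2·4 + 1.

base 2: 4 = 2^2; at 3: 3^3 = 27; next = 26
base 3: 26 = 2·3^2 + 2·3 + 2; at 4: 2·4^2 + 2·4 + 2 = 42; next = 41
base 4: 41 = 2·4^2 + 2·4 + 1; at 5: 2·5^2 + 2·5 + 1 = 61; next = 60

2·4^2 + 2·4 + 1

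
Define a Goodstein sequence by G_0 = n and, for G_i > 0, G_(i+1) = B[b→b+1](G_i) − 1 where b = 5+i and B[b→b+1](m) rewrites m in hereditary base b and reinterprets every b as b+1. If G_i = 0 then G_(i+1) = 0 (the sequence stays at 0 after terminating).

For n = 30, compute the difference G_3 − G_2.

G_0 = 30. HB_5(30) = 5^2 + 5. Bump = 42. G_1 = 41.
G_1 = 41. HB_6(41) = 6^2 + 5. Bump = 54. G_2 = 53.
G_2 = 53. HB_7(53) = 7^2 + 4. Bump = 68. G_3 = 67.

14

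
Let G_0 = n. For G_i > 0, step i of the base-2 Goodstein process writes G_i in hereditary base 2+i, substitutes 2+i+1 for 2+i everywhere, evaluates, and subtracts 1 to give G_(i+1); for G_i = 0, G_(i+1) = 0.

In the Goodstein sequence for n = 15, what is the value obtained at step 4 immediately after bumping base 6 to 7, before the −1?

G_0 = 15. HB_2(15) = 2^(2 + 1) + 2^2 + 2 + 1. Bump = 112. G_1 = 111.
G_1 = 111. HB_3(111) = 3^(3 + 1) + 3^3 + 3. Bump = 1284. G_2 = 1283.
G_2 = 1283. HB_4(1283) = 4^(4 + 1) + 4^4 + 3. Bump = 18753. G_3 = 18752.
G_3 = 18752. HB_5(18752) = 5^(5 + 1) + 5^5 + 2. Bump = 326594. G_4 = 326593.
G_4 = 326593. HB_6(326593) = 6^(6 + 1) + 6^6 + 1. Bump = 6588345. G_5 = 6588344.

6588345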